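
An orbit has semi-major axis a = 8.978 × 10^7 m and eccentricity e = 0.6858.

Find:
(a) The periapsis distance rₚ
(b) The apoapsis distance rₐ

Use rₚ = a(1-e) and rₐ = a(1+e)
a = 8.978 × 10^7 m
e = 0.6858:  1 − e = 0.3142,  1 + e = 1.6858
(a) rₚ = a(1 − e) = 8.978 × 10^7 m × 0.3142 = 2.82089 × 10^7 m ≈ 2.821 × 10^7 m
(b) rₐ = a(1 + e) = 8.978 × 10^7 m × 1.6858 = 1.51351 × 10^8 m ≈ 1.514 × 10^8 m

Final answer:
(a) rₚ = 2.821 × 10^7 m
(b) rₐ = 1.514 × 10^8 m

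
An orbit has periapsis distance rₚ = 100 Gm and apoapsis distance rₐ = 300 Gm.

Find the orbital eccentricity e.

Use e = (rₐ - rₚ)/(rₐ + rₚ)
rₚ = 100 Gm = 1 × 10^11 m
rₐ = 300 Gm = 3 × 10^11 m
rₐ − rₚ = 2 × 10^11 m
rₐ + rₚ = 4 × 10^11 m
e = (rₐ − rₚ)/(rₐ + rₚ) = 0.5

Final answer: e = 0.5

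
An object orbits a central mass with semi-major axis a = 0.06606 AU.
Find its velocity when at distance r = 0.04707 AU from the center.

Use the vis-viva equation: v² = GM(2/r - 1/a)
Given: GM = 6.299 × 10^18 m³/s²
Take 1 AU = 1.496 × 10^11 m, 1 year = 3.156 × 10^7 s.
a = 0.06606 AU = 9.88258 × 10^9 m
r = 0.04707 AU = 7.04167 × 10^9 m
GM = 6.299 × 10^18 m³/s²
2/r − 1/a = 2.84023 × 10^-10 − 1.01188 × 10^-10 = 1.82835 × 10^-10 m⁻¹
v² = GM (2/r − 1/a) = 1.15168 × 10^9 m²/s²
v = 33936.4 m/s ≈ 7.159 AU/year

Final answer: 7.159 AU/year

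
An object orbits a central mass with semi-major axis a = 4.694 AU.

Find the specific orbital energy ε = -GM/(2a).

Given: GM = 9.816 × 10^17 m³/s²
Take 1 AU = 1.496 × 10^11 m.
a = 4.694 AU = 7.02222 × 10^11 m
GM = 9.816 × 10^17 m³/s²
2a = 1.40444 × 10^12 m
ε = −GM/(2a) = -698924 J/kg ≈ -698.9 kJ/kg

Final answer: -698.9 kJ/kg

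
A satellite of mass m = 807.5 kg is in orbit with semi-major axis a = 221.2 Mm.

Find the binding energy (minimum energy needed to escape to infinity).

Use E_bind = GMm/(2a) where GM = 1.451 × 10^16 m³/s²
a = 221.2 Mm = 2.212 × 10^8 m
GM = 1.451 × 10^16 m³/s²
m = 807.5 kg
GMm = 1.451 × 10^16 × 807.5 = 1.17168 × 10^19 m³·kg/s²
2a = 4.424 × 10^8 m
E_bind = GMm/(2a) = 2.64847 × 10^10 J ≈ 26.48 GJ

Final answer: 26.48 GJ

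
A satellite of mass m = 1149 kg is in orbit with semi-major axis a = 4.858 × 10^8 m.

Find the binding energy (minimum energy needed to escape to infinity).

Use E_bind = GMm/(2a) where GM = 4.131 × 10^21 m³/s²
a = 4.858 × 10^8 m
GM = 4.131 × 10^21 m³/s²
m = 1149 kg
GMm = 4.131 × 10^21 × 1149 = 4.74652 × 10^24 m³·kg/s²
2a = 9.716 × 10^8 m
E_bind = GMm/(2a) = 4.88526 × 10^15 J ≈ 4.885 PJ

Final answer: 4.885 PJ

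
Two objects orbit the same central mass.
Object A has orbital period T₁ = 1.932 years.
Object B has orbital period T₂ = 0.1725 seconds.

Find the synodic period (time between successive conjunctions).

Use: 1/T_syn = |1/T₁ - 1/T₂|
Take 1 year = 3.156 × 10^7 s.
T₁ = 1.932 years = 6.09739 × 10^7 s
T₂ = 0.1725 seconds
1/T₁ = 1.64005 × 10^-8 s⁻¹
1/T₂ = 5.7971 s⁻¹
|1/T₁ − 1/T₂| = 5.7971 s⁻¹
T_syn = 1 / |1/T₁ − 1/T₂| = 0.1725 s ≈ 0.1725 seconds

Final answer: T_syn = 0.1725 seconds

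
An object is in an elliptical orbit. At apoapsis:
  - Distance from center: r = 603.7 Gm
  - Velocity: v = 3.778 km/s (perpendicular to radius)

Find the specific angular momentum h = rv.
r = 603.7 Gm = 6.037 × 10^11 m
v = 3.778 km/s = 3778 m/s
h = rv = 6.037 × 10^11 × 3778 = 2.28078 × 10^15 m²/s ≈ 2.281 × 10^15 m²/s

Final answer: h = 2.281 × 10^15 m²/s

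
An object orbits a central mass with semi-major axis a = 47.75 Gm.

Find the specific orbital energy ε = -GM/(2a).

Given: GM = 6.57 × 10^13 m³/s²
a = 47.75 Gm = 4.775 × 10^10 m
GM = 6.57 × 10^13 m³/s²
2a = 9.55 × 10^10 m
ε = −GM/(2a) = -687.958 J/kg ≈ -688 J/kg

Final answer: -688 J/kg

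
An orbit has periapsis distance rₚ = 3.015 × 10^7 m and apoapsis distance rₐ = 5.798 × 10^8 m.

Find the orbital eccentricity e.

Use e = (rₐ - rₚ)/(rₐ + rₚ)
rₚ = 3.015 × 10^7 m
rₐ = 5.798 × 10^8 m
rₐ − rₚ = 5.4965 × 10^8 m
rₐ + rₚ = 6.0995 × 10^8 m
e = (rₐ − rₚ)/(rₐ + rₚ) = 0.901139

Final answer: e = 0.9011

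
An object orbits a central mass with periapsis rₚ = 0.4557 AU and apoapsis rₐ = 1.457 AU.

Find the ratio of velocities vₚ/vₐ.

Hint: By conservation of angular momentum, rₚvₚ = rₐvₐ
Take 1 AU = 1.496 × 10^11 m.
rₚ = 0.4557 AU = 6.81727 × 10^10 m
rₐ = 1.457 AU = 2.17967 × 10^11 m
rₚvₚ = rₐvₐ  ⇒  vₚ/vₐ = rₐ/rₚ
vₚ/vₐ = (2.17967 × 10^11) / (6.81727 × 10^10) = 3.19728

Final answer: vₚ/vₐ = 3.197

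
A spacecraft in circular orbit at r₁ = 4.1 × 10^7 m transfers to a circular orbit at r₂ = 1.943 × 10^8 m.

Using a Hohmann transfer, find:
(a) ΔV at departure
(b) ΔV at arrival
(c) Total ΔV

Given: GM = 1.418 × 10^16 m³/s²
r₁ = 4.1 × 10^7 m
r₂ = 1.943 × 10^8 m
GM = 1.418 × 10^16 m³/s²
Transfer ellipse: a_t = (r₁ + r₂)/2 = 1.1765 × 10^8 m
Circular speed at r₁: v₁ = √(GM/r₁) = 18597.1 m/s
Transfer speed at r₁ (periapsis): v₁ₜ = √(GM(2/r₁ − 1/a_t)) = 23899.4 m/s
(a) ΔV₁ = v₁ₜ − v₁ = 5302.24 m/s ≈ 5.302 km/s
Circular speed at r₂: v₂ = √(GM/r₂) = 8542.83 m/s
Transfer speed at r₂ (apoapsis): v₂ₜ = √(GM(2/r₂ − 1/a_t)) = 5043.1 m/s
(b) ΔV₂ = v₂ − v₂ₜ = 3499.73 m/s ≈ 3.5 km/s
(c) ΔV_total = ΔV₁ + ΔV₂ = 8801.97 m/s ≈ 8.802 km/s

Final answer:
(a) ΔV₁ = 5.302 km/s
(b) ΔV₂ = 3.5 km/s
(c) ΔV_total = 8.802 km/s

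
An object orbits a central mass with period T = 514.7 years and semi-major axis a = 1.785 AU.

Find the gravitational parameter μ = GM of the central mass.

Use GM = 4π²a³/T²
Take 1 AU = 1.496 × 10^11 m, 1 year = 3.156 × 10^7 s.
T = 514.7 years = 1.62439 × 10^10 s
a = 1.785 AU = 2.67036 × 10^11 m
a³ = 1.90419 × 10^34 m³
T² = 2.63865 × 10^20 s²
GM = 4π² × (1.90419 × 10^34) / (2.63865 × 10^20) = 2.84896 × 10^15 m³/s²
GM ≈ 2.849 × 10^15 m³/s²

Final answer: GM = 2.849 × 10^15 m³/s²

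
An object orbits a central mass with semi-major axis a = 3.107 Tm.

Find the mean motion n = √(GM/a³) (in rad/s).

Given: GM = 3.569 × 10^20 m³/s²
a = 3.107 Tm = 3.107 × 10^12 m
GM = 3.569 × 10^20 m³/s²
a³ = 2.99933 × 10^37 m³
GM/a³ = (3.569 × 10^20) / (2.99933 × 10^37) = 1.18993 × 10^-17 s⁻²
n = √(GM/a³) = 3.44954 × 10^-9 rad/s ≈ 3.45 × 10^-9 rad/s

Final answer: n = 3.45 × 10^-9 rad/s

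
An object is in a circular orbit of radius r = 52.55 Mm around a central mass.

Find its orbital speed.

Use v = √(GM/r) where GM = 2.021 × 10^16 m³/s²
r = 52.55 Mm = 5.255 × 10^7 m
GM = 2.021 × 10^16 m³/s²
GM/r = (2.021 × 10^16) / (5.255 × 10^7) = 3.84586 × 10^8 m²/s²
v = √(GM/r) = 19610.9 m/s ≈ 19.61 km/s

Final answer: 19.61 km/s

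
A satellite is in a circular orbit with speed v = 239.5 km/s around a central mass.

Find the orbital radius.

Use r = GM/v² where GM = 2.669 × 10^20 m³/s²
v = 239.5 km/s = 239500 m/s
GM = 2.669 × 10^20 m³/s²
v² = 5.73602 × 10^10 m²/s²
r = GM/v² = (2.669 × 10^20) / (5.73602 × 10^10) = 4.65305 × 10^9 m ≈ 4.653 Gm

Final answer: 4.653 Gm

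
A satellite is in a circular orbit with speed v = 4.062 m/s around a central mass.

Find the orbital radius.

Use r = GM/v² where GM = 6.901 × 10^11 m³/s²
v = 4.062 m/s
GM = 6.901 × 10^11 m³/s²
v² = 16.4998 m²/s²
r = GM/v² = (6.901 × 10^11) / 16.4998 = 4.18246 × 10^10 m ≈ 41.82 Gm

Final answer: 41.82 Gm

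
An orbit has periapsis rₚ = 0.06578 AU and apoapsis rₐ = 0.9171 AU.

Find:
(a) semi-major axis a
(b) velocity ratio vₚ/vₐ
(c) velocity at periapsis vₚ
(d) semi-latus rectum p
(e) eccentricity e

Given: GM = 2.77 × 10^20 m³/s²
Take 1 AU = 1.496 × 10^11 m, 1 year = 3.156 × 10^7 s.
rₚ = 0.06578 AU = 9.84069 × 10^9 m
rₐ = 0.9171 AU = 1.37198 × 10^11 m
GM = 2.77 × 10^20 m³/s²
a = (rₚ + rₐ)/2 = 7.35194 × 10^10 m
e = (rₐ − rₚ)/(rₐ + rₚ) = (1.27357 × 10^11) / (1.47039 × 10^11) = 0.866148
(a) a = 7.35194 × 10^10 m ≈ 0.4914 AU
(b) vₚ/vₐ = rₐ/rₚ (angular momentum) = (1.37198 × 10^11) / (9.84069 × 10^9) = 13.9419 ≈ 13.94
(c) vₚ² = GM (2/rₚ − 1/a) = 2.77 × 10^20 × (2.03238 × 10^-10 − 1.36018 × 10^-11) = 5.25292 × 10^10 m²/s²;  vₚ = 229192 m/s ≈ 48.35 AU/year
(d) 1 − e² = 0.249787;  p = a(1 − e²) = 7.35194 × 10^10 × 0.249787 = 1.83642 × 10^10 m ≈ 0.1228 AU
(e) e = 0.866148 ≈ 0.8661

Final answer:
(a) semi-major axis a = 0.4914 AU
(b) velocity ratio vₚ/vₐ = 13.94
(c) velocity at periapsis vₚ = 48.35 AU/year
(d) semi-latus rectum p = 0.1228 AU
(e) eccentricity e = 0.8661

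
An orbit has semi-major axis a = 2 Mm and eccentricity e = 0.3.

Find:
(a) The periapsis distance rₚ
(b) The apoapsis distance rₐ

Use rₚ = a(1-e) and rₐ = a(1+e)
a = 2 Mm = 2 × 10^6 m
e = 0.3:  1 − e = 0.7,  1 + e = 1.3
(a) rₚ = a(1 − e) = 2 × 10^6 m × 0.7 = 1.4 × 10^6 m ≈ 1.4 Mm
(b) rₐ = a(1 + e) = 2 × 10^6 m × 1.3 = 2.6 × 10^6 m ≈ 2.6 Mm

Final answer:
(a) rₚ = 1.4 Mm
(b) rₐ = 2.6 Mm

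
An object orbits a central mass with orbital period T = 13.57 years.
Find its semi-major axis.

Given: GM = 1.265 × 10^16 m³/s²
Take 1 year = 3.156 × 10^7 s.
T = 13.57 years = 4.28269 × 10^8 s
GM = 1.265 × 10^16 m³/s²
Kepler's third law: a³ = GM T² / (4π²)
T² = 1.83415 × 10^17 s²
a³ = (1.265 × 10^16) × (1.83415 × 10^17) / (4π²) = 5.87712 × 10^31 m³
a = (a³)^(1/3) = 3.88796 × 10^10 m ≈ 38.88 Gm

Final answer: 38.88 Gm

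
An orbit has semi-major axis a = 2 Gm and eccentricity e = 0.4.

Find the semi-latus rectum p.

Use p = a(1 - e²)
a = 2 Gm = 2 × 10^9 m
e = 0.4,  e² = 0.16,  1 − e² = 0.84
p = a(1 − e²) = 2 × 10^9 m × 0.84 = 1.68 × 10^9 m ≈ 1.68 Gm

Final answer: p = 1.68 Gm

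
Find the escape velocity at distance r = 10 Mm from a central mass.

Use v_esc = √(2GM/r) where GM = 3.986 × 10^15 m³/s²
r = 10 Mm = 1 × 10^7 m
GM = 3.986 × 10^15 m³/s²
2GM/r = 2 × (3.986 × 10^15) / (1 × 10^7) = 7.972 × 10^8 m²/s²
v_esc = √(2GM/r) = 28234.7 m/s ≈ 28.23 km/s

Final answer: 28.23 km/s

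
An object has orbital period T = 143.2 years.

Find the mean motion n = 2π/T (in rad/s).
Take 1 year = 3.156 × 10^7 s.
T = 143.2 years = 4.51939 × 10^9 s
n = 2π / (4.51939 × 10^9 s) = 1.39027 × 10^-9 rad/s ≈ 1.39 × 10^-9 rad/s

Final answer: n = 1.39 × 10^-9 rad/s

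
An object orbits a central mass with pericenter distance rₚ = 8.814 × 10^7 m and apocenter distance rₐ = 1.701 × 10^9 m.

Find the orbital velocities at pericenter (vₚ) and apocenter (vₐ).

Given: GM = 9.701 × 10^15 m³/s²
rₚ = 8.814 × 10^7 m
rₐ = 1.701 × 10^9 m
GM = 9.701 × 10^15 m³/s²
a = (rₚ + rₐ)/2 = 8.9457 × 10^8 m
Vis-viva: v² = GM (2/r − 1/a)
vₚ² = 9.701 × 10^15 × (2.26912 × 10^-8 − 1.11786 × 10^-9) = 2.09283 × 10^8 m²/s²
vₚ = 14466.6 m/s ≈ 14.47 km/s
vₐ² = 9.701 × 10^15 × (1.17578 × 10^-9 − 1.11786 × 10^-9) = 561915 m²/s²
vₐ = 749.61 m/s ≈ 749.6 m/s

Final answer: vₚ = 14.47 km/s, vₐ = 749.6 m/s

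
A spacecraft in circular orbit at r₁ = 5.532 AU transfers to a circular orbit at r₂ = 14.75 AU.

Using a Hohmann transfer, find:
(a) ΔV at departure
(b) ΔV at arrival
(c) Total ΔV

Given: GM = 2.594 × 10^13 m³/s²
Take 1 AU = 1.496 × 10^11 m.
r₁ = 5.532 AU = 8.27587 × 10^11 m
r₂ = 14.75 AU = 2.2066 × 10^12 m
GM = 2.594 × 10^13 m³/s²
Transfer ellipse: a_t = (r₁ + r₂)/2 = 1.51709 × 10^12 m
Circular speed at r₁: v₁ = √(GM/r₁) = 5.59858 m/s
Transfer speed at r₁ (periapsis): v₁ₜ = √(GM(2/r₁ − 1/a_t)) = 6.75202 m/s
(a) ΔV₁ = v₁ₜ − v₁ = 1.15344 m/s ≈ 1.153 m/s
Circular speed at r₂: v₂ = √(GM/r₂) = 3.42865 m/s
Transfer speed at r₂ (apoapsis): v₂ₜ = √(GM(2/r₂ − 1/a_t)) = 2.53235 m/s
(b) ΔV₂ = v₂ − v₂ₜ = 0.896299 m/s ≈ 0.8963 m/s
(c) ΔV_total = ΔV₁ + ΔV₂ = 2.04974 m/s ≈ 2.05 m/s

Final answer:
(a) ΔV₁ = 1.153 m/s
(b) ΔV₂ = 0.8963 m/s
(c) ΔV_total = 2.05 m/s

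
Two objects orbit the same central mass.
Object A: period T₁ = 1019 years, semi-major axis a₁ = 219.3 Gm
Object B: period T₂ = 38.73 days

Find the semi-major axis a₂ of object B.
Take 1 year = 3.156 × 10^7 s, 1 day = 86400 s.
T₁ = 1019 years = 3.21596 × 10^10 s
T₂ = 38.73 days = 3.34627 × 10^6 s
a₁ = 219.3 Gm = 2.193 × 10^11 m
Kepler's third law: (T₂/T₁)² = (a₂/a₁)³  ⇒  a₂ = a₁ (T₂/T₁)^(2/3)
T₂/T₁ = 0.000104052
(T₂/T₁)^(2/3) = 0.00221225
a₂ = 2.193 × 10^11 m × 0.00221225 = 4.85145 × 10^8 m ≈ 485.1 Mm

Final answer: a₂ = 485.1 Mm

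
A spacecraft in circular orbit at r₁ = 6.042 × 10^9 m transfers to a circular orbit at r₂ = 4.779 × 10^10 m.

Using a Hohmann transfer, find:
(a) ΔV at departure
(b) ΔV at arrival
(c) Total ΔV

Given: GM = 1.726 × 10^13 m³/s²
r₁ = 6.042 × 10^9 m
r₂ = 4.779 × 10^10 m
GM = 1.726 × 10^13 m³/s²
Transfer ellipse: a_t = (r₁ + r₂)/2 = 2.6916 × 10^10 m
Circular speed at r₁: v₁ = √(GM/r₁) = 53.4478 m/s
Transfer speed at r₁ (periapsis): v₁ₜ = √(GM(2/r₁ − 1/a_t)) = 71.2186 m/s
(a) ΔV₁ = v₁ₜ − v₁ = 17.7708 m/s ≈ 17.77 m/s
Circular speed at r₂: v₂ = √(GM/r₂) = 19.0043 m/s
Transfer speed at r₂ (apoapsis): v₂ₜ = √(GM(2/r₂ − 1/a_t)) = 9.00403 m/s
(b) ΔV₂ = v₂ − v₂ₜ = 10.0003 m/s ≈ 10 m/s
(c) ΔV_total = ΔV₁ + ΔV₂ = 27.771 m/s ≈ 27.77 m/s

Final answer:
(a) ΔV₁ = 17.77 m/s
(b) ΔV₂ = 10 m/s
(c) ΔV_total = 27.77 m/s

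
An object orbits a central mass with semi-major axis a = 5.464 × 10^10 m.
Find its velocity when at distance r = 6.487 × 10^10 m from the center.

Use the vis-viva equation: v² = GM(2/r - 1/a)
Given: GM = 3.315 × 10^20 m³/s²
a = 5.464 × 10^10 m
r = 6.487 × 10^10 m
GM = 3.315 × 10^20 m³/s²
2/r − 1/a = 3.08309 × 10^-11 − 1.83016 × 10^-11 = 1.25293 × 10^-11 m⁻¹
v² = GM (2/r − 1/a) = 4.15346 × 10^9 m²/s²
v = 64447.3 m/s ≈ 64.45 km/s

Final answer: 64.45 km/s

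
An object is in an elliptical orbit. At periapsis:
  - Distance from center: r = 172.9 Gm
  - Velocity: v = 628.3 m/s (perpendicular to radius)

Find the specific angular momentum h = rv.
r = 172.9 Gm = 1.729 × 10^11 m
v = 628.3 m/s
h = rv = 1.729 × 10^11 × 628.3 = 1.08633 × 10^14 m²/s ≈ 1.086 × 10^14 m²/s

Final answer: h = 1.086 × 10^14 m²/s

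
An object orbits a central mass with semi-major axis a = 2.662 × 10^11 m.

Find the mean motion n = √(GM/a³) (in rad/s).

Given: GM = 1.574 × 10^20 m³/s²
a = 2.662 × 10^11 m
GM = 1.574 × 10^20 m³/s²
a³ = 1.88636 × 10^34 m³
GM/a³ = (1.574 × 10^20) / (1.88636 × 10^34) = 8.34412 × 10^-15 s⁻²
n = √(GM/a³) = 9.13462 × 10^-8 rad/s ≈ 9.135 × 10^-8 rad/s

Final answer: n = 9.135 × 10^-8 rad/s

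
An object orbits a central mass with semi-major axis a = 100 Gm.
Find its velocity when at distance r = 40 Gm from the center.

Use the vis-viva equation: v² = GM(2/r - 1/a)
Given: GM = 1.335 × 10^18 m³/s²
a = 100 Gm = 1 × 10^11 m
r = 40 Gm = 4 × 10^10 m
GM = 1.335 × 10^18 m³/s²
2/r − 1/a = 5 × 10^-11 − 1 × 10^-11 = 4 × 10^-11 m⁻¹
v² = GM (2/r − 1/a) = 5.34 × 10^7 m²/s²
v = 7307.53 m/s ≈ 7.308 km/s

Final answer: 7.308 km/s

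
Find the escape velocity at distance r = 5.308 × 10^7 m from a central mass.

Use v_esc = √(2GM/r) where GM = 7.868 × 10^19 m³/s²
r = 5.308 × 10^7 m
GM = 7.868 × 10^19 m³/s²
2GM/r = 2 × (7.868 × 10^19) / (5.308 × 10^7) = 2.96458 × 10^12 m²/s²
v_esc = √(2GM/r) = 1.7218 × 10^6 m/s ≈ 1722 km/s

Final answer: 1722 km/s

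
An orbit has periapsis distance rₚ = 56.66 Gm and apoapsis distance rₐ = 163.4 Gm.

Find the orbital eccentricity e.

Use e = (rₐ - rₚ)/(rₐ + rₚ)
rₚ = 56.66 Gm = 5.666 × 10^10 m
rₐ = 163.4 Gm = 1.634 × 10^11 m
rₐ − rₚ = 1.0674 × 10^11 m
rₐ + rₚ = 2.2006 × 10^11 m
e = (rₐ − rₚ)/(rₐ + rₚ) = 0.48505

Final answer: e = 0.485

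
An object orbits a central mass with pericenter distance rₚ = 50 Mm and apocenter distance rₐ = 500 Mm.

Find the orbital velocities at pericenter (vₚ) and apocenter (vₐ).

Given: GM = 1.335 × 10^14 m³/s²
rₚ = 50 Mm = 5 × 10^7 m
rₐ = 500 Mm = 5 × 10^8 m
GM = 1.335 × 10^14 m³/s²
a = (rₚ + rₐ)/2 = 2.75 × 10^8 m
Vis-viva: v² = GM (2/r − 1/a)
vₚ² = 1.335 × 10^14 × (4 × 10^-8 − 3.63636 × 10^-9) = 4.85455 × 10^6 m²/s²
vₚ = 2203.3 m/s ≈ 2.203 km/s
vₐ² = 1.335 × 10^14 × (4 × 10^-9 − 3.63636 × 10^-9) = 48545.5 m²/s²
vₐ = 220.33 m/s ≈ 220.3 m/s

Final answer: vₚ = 2.203 km/s, vₐ = 220.3 m/s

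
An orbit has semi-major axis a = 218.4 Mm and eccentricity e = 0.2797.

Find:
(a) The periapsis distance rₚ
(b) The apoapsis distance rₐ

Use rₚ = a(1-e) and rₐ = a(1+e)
a = 218.4 Mm = 2.184 × 10^8 m
e = 0.2797:  1 − e = 0.7203,  1 + e = 1.2797
(a) rₚ = a(1 − e) = 2.184 × 10^8 m × 0.7203 = 1.57314 × 10^8 m ≈ 157.3 Mm
(b) rₐ = a(1 + e) = 2.184 × 10^8 m × 1.2797 = 2.79486 × 10^8 m ≈ 279.5 Mm

Final answer:
(a) rₚ = 157.3 Mm
(b) rₐ = 279.5 Mm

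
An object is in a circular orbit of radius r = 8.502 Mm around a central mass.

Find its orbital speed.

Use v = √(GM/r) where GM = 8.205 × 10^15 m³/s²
r = 8.502 Mm = 8.502 × 10^6 m
GM = 8.205 × 10^15 m³/s²
GM/r = (8.205 × 10^15) / (8.502 × 10^6) = 9.65067 × 10^8 m²/s²
v = √(GM/r) = 31065.5 m/s ≈ 31.07 km/s

Final answer: 31.07 km/s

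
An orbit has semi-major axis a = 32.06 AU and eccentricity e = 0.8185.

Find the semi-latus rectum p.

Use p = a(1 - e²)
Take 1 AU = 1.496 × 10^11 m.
a = 32.06 AU = 4.79618 × 10^12 m
e = 0.8185,  e² = 0.669942,  1 − e² = 0.330058
p = a(1 − e²) = 4.79618 × 10^12 m × 0.330058 = 1.58302 × 10^12 m ≈ 10.58 AU

Final answer: p = 10.58 AU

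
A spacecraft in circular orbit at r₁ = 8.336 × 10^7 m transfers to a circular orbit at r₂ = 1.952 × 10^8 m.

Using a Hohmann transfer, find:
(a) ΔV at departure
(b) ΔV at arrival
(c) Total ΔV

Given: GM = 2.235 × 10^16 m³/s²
r₁ = 8.336 × 10^7 m
r₂ = 1.952 × 10^8 m
GM = 2.235 × 10^16 m³/s²
Transfer ellipse: a_t = (r₁ + r₂)/2 = 1.3928 × 10^8 m
Circular speed at r₁: v₁ = √(GM/r₁) = 16374.2 m/s
Transfer speed at r₁ (periapsis): v₁ₜ = √(GM(2/r₁ − 1/a_t)) = 19384.5 m/s
(a) ΔV₁ = v₁ₜ − v₁ = 3010.34 m/s ≈ 3.01 km/s
Circular speed at r₂: v₂ = √(GM/r₂) = 10700.4 m/s
Transfer speed at r₂ (apoapsis): v₂ₜ = √(GM(2/r₂ − 1/a_t)) = 8278.15 m/s
(b) ΔV₂ = v₂ − v₂ₜ = 2422.22 m/s ≈ 2.422 km/s
(c) ΔV_total = ΔV₁ + ΔV₂ = 5432.56 m/s ≈ 5.433 km/s

Final answer:
(a) ΔV₁ = 3.01 km/s
(b) ΔV₂ = 2.422 km/s
(c) ΔV_total = 5.433 km/s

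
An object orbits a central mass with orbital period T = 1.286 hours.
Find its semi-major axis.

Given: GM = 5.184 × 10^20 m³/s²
T = 1.286 hours = 4629.6 s
GM = 5.184 × 10^20 m³/s²
Kepler's third law: a³ = GM T² / (4π²)
T² = 2.14332 × 10^7 s²
a³ = (5.184 × 10^20) × (2.14332 × 10^7) / (4π²) = 2.81444 × 10^26 m³
a = (a³)^(1/3) = 6.55336 × 10^8 m ≈ 655.3 Mm

Final answer: 655.3 Mm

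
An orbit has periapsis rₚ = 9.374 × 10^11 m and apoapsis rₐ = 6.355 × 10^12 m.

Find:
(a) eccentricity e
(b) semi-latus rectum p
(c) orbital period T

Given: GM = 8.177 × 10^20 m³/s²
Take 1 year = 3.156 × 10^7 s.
rₚ = 9.374 × 10^11 m
rₐ = 6.355 × 10^12 m
GM = 8.177 × 10^20 m³/s²
a = (rₚ + rₐ)/2 = 3.6462 × 10^12 m
e = (rₐ − rₚ)/(rₐ + rₚ) = (5.4176 × 10^12) / (7.2924 × 10^12) = 0.74291
(a) e = 0.74291 ≈ 0.7429
(b) 1 − e² = 0.448084;  p = a(1 − e²) = 3.6462 × 10^12 × 0.448084 = 1.6338 × 10^12 m ≈ 1.634 × 10^12 m
(c) a³ = 4.84754 × 10^37 m³;  T = 2π √(a³/GM) = 2π × 2.4348 × 10^8 s = 1.52983 × 10^9 s ≈ 48.47 years

Final answer:
(a) eccentricity e = 0.7429
(b) semi-latus rectum p = 1.634 × 10^12 m
(c) orbital period T = 48.47 years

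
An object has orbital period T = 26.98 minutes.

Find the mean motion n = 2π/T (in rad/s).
T = 26.98 minutes = 1618.8 s
n = 2π / 1618.8 s = 0.00388138 rad/s ≈ 0.003881 rad/s

Final answer: n = 0.003881 rad/s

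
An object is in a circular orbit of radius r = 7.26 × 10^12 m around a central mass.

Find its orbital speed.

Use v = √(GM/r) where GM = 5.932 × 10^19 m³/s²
r = 7.26 × 10^12 m
GM = 5.932 × 10^19 m³/s²
GM/r = (5.932 × 10^19) / (7.26 × 10^12) = 8.1708 × 10^6 m²/s²
v = √(GM/r) = 2858.46 m/s ≈ 2.858 km/s

Final answer: 2.858 km/s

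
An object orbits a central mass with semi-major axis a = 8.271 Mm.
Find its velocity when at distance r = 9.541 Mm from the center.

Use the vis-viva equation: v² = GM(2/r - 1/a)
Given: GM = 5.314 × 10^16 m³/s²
a = 8.271 Mm = 8.271 × 10^6 m
r = 9.541 Mm = 9.541 × 10^6 m
GM = 5.314 × 10^16 m³/s²
2/r − 1/a = 2.09622 × 10^-7 − 1.20904 × 10^-7 = 8.87173 × 10^-8 m⁻¹
v² = GM (2/r − 1/a) = 4.71444 × 10^9 m²/s²
v = 68661.7 m/s ≈ 68.66 km/s

Final answer: 68.66 km/s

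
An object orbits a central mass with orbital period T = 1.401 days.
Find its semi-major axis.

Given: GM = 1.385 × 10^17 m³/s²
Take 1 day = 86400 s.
T = 1.401 days = 121046 s
GM = 1.385 × 10^17 m³/s²
Kepler's third law: a³ = GM T² / (4π²)
T² = 1.46522 × 10^10 s²
a³ = (1.385 × 10^17) × (1.46522 × 10^10) / (4π²) = 5.14036 × 10^25 m³
a = (a³)^(1/3) = 3.71819 × 10^8 m ≈ 3.718 × 10^8 m

Final answer: 3.718 × 10^8 m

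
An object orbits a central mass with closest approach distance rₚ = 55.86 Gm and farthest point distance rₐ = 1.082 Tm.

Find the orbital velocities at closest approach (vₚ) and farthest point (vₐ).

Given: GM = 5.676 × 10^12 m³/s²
rₚ = 55.86 Gm = 5.586 × 10^10 m
rₐ = 1.082 Tm = 1.082 × 10^12 m
GM = 5.676 × 10^12 m³/s²
a = (rₚ + rₐ)/2 = 5.6893 × 10^11 m
Vis-viva: v² = GM (2/r − 1/a)
vₚ² = 5.676 × 10^12 × (3.58038 × 10^-11 − 1.75769 × 10^-12) = 193.246 m²/s²
vₚ = 13.9013 m/s ≈ 13.9 m/s
vₐ² = 5.676 × 10^12 × (1.84843 × 10^-12 − 1.75769 × 10^-12) = 0.515059 m²/s²
vₐ = 0.717676 m/s ≈ 0.7177 m/s

Final answer: vₚ = 13.9 m/s, vₐ = 0.7177 m/s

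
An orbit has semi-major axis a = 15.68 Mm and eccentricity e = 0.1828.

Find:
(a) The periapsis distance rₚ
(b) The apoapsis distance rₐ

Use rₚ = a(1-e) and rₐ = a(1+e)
a = 15.68 Mm = 1.568 × 10^7 m
e = 0.1828:  1 − e = 0.8172,  1 + e = 1.1828
(a) rₚ = a(1 − e) = 1.568 × 10^7 m × 0.8172 = 1.28137 × 10^7 m ≈ 12.81 Mm
(b) rₐ = a(1 + e) = 1.568 × 10^7 m × 1.1828 = 1.85463 × 10^7 m ≈ 18.55 Mm

Final answer:
(a) rₚ = 12.81 Mm
(b) rₐ = 18.55 Mm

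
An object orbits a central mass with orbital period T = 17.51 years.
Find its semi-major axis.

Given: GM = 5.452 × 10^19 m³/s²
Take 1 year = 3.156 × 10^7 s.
T = 17.51 years = 5.52616 × 10^8 s
GM = 5.452 × 10^19 m³/s²
Kepler's third law: a³ = GM T² / (4π²)
T² = 3.05384 × 10^17 s²
a³ = (5.452 × 10^19) × (3.05384 × 10^17) / (4π²) = 4.21738 × 10^35 m³
a = (a³)^(1/3) = 7.49919 × 10^11 m ≈ 7.499 × 10^11 m

Final answer: 7.499 × 10^11 m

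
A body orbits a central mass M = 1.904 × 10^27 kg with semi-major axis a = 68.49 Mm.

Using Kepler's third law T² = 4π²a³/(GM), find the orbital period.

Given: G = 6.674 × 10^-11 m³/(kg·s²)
M = 1.904 × 10^27 kg
GM = G × M = 6.674 × 10^-11 × 1.904 × 10^27 = 1.27073 × 10^17 m³/s²
a = 68.49 Mm = 6.849 × 10^7 m
a³ = 3.21278 × 10^23 m³
T = 2π √(a³/GM) = 2π √((3.21278 × 10^23) / (1.27073 × 10^17)) = 2π × 1590.06 s
T = 9990.66 s ≈ 2.775 hours

Final answer: 2.775 hours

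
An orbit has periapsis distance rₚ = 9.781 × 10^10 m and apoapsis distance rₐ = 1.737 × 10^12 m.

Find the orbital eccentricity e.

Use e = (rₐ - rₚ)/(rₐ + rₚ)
rₚ = 9.781 × 10^10 m
rₐ = 1.737 × 10^12 m
rₐ − rₚ = 1.63919 × 10^12 m
rₐ + rₚ = 1.83481 × 10^12 m
e = (rₐ − rₚ)/(rₐ + rₚ) = 0.893384

Final answer: e = 0.8934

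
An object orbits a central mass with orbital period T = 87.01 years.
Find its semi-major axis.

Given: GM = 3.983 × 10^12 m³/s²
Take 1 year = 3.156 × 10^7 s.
T = 87.01 years = 2.74604 × 10^9 s
GM = 3.983 × 10^12 m³/s²
Kepler's third law: a³ = GM T² / (4π²)
T² = 7.54071 × 10^18 s²
a³ = (3.983 × 10^12) × (7.54071 × 10^18) / (4π²) = 7.60787 × 10^29 m³
a = (a³)^(1/3) = 9.12895 × 10^9 m ≈ 9.129 Gm

Final answer: 9.129 Gm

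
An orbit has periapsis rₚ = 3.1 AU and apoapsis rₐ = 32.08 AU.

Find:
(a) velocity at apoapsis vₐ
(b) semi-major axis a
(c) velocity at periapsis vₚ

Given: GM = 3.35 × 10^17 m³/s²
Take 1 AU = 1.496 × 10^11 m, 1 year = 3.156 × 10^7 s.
rₚ = 3.1 AU = 4.6376 × 10^11 m
rₐ = 32.08 AU = 4.79917 × 10^12 m
GM = 3.35 × 10^17 m³/s²
a = (rₚ + rₐ)/2 = 2.63146 × 10^12 m
e = (rₐ − rₚ)/(rₐ + rₚ) = (4.33541 × 10^12) / (5.26293 × 10^12) = 0.823764
(a) vₐ² = GM (2/rₐ − 1/a) = 3.35 × 10^17 × (4.16739 × 10^-13 − 3.80017 × 10^-13) = 12302 m²/s²;  vₐ = 110.914 m/s ≈ 110.9 m/s
(b) a = 2.63146 × 10^12 m ≈ 17.59 AU
(c) vₚ² = GM (2/rₚ − 1/a) = 3.35 × 10^17 × (4.31258 × 10^-12 − 3.80017 × 10^-13) = 1.31741 × 10^6 m²/s²;  vₚ = 1147.78 m/s ≈ 0.2421 AU/year

Final answer:
(a) velocity at apoapsis vₐ = 110.9 m/s
(b) semi-major axis a = 17.59 AU
(c) velocity at periapsis vₚ = 0.2421 AU/year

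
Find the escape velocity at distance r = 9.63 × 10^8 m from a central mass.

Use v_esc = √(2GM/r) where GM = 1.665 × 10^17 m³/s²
r = 9.63 × 10^8 m
GM = 1.665 × 10^17 m³/s²
2GM/r = 2 × (1.665 × 10^17) / (9.63 × 10^8) = 3.45794 × 10^8 m²/s²
v_esc = √(2GM/r) = 18595.5 m/s ≈ 18.6 km/s

Final answer: 18.6 km/s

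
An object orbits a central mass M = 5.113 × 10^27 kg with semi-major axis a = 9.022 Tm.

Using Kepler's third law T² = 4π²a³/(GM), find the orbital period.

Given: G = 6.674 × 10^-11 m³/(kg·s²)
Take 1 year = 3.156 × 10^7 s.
M = 5.113 × 10^27 kg
GM = G × M = 6.674 × 10^-11 × 5.113 × 10^27 = 3.41242 × 10^17 m³/s²
a = 9.022 Tm = 9.022 × 10^12 m
a³ = 7.34359 × 10^38 m³
T = 2π √(a³/GM) = 2π √((7.34359 × 10^38) / (3.41242 × 10^17)) = 2π × 4.63899 × 10^10 s
T = 2.91476 × 10^11 s ≈ 9236 years

Final answer: 9236 years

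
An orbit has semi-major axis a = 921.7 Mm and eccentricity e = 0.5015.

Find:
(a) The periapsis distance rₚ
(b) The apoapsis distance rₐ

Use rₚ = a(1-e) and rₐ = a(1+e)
a = 921.7 Mm = 9.217 × 10^8 m
e = 0.5015:  1 − e = 0.4985,  1 + e = 1.5015
(a) rₚ = a(1 − e) = 9.217 × 10^8 m × 0.4985 = 4.59467 × 10^8 m ≈ 459.5 Mm
(b) rₐ = a(1 + e) = 9.217 × 10^8 m × 1.5015 = 1.38393 × 10^9 m ≈ 1.384 Gm

Final answer:
(a) rₚ = 459.5 Mm
(b) rₐ = 1.384 Gm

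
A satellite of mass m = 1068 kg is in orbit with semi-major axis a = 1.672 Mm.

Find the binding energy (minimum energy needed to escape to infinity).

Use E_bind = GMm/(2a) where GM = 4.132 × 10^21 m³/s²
a = 1.672 Mm = 1.672 × 10^6 m
GM = 4.132 × 10^21 m³/s²
m = 1068 kg
GMm = 4.132 × 10^21 × 1068 = 4.41298 × 10^24 m³·kg/s²
2a = 3.344 × 10^6 m
E_bind = GMm/(2a) = 1.31967 × 10^18 J ≈ 1.32 EJ

Final answer: 1.32 EJ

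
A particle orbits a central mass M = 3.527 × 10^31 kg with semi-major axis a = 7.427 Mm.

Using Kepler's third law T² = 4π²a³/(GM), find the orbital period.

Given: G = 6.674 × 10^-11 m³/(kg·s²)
M = 3.527 × 10^31 kg
GM = G × M = 6.674 × 10^-11 × 3.527 × 10^31 = 2.35392 × 10^21 m³/s²
a = 7.427 Mm = 7.427 × 10^6 m
a³ = 4.09676 × 10^20 m³
T = 2π √(a³/GM) = 2π √((4.09676 × 10^20) / (2.35392 × 10^21)) = 2π × 0.417181 s
T = 2.62122 s ≈ 2.621 seconds

Final answer: 2.621 seconds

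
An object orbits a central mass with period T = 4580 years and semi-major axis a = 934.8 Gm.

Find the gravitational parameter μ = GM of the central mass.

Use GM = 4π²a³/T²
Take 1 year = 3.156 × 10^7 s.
T = 4580 years = 1.44545 × 10^11 s
a = 934.8 Gm = 9.348 × 10^11 m
a³ = 8.16876 × 10^35 m³
T² = 2.08932 × 10^22 s²
GM = 4π² × (8.16876 × 10^35) / (2.08932 × 10^22) = 1.54352 × 10^15 m³/s²
GM ≈ 1.544 × 10^15 m³/s²

Final answer: GM = 1.544 × 10^15 m³/s²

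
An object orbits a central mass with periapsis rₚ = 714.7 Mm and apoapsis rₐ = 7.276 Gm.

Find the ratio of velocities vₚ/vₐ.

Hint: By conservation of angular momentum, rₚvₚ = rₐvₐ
rₚ = 714.7 Mm = 7.147 × 10^8 m
rₐ = 7.276 Gm = 7.276 × 10^9 m
rₚvₚ = rₐvₐ  ⇒  vₚ/vₐ = rₐ/rₚ
vₚ/vₐ = (7.276 × 10^9) / (7.147 × 10^8) = 10.1805

Final answer: vₚ/vₐ = 10.18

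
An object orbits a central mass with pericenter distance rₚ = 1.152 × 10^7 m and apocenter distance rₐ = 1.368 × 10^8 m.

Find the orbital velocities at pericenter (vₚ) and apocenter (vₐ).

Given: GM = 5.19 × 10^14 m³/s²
rₚ = 1.152 × 10^7 m
rₐ = 1.368 × 10^8 m
GM = 5.19 × 10^14 m³/s²
a = (rₚ + rₐ)/2 = 7.416 × 10^7 m
Vis-viva: v² = GM (2/r − 1/a)
vₚ² = 5.19 × 10^14 × (1.73611 × 10^-7 − 1.34844 × 10^-8) = 8.31058 × 10^7 m²/s²
vₚ = 9116.24 m/s ≈ 9.116 km/s
vₐ² = 5.19 × 10^14 × (1.46199 × 10^-8 − 1.34844 × 10^-8) = 589337 m²/s²
vₐ = 767.683 m/s ≈ 767.7 m/s

Final answer: vₚ = 9.116 km/s, vₐ = 767.7 m/s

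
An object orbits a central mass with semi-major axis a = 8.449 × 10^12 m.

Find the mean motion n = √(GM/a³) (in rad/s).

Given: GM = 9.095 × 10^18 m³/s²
a = 8.449 × 10^12 m
GM = 9.095 × 10^18 m³/s²
a³ = 6.03137 × 10^38 m³
GM/a³ = (9.095 × 10^18) / (6.03137 × 10^38) = 1.50795 × 10^-20 s⁻²
n = √(GM/a³) = 1.22799 × 10^-10 rad/s ≈ 1.228 × 10^-10 rad/s

Final answer: n = 1.228 × 10^-10 rad/s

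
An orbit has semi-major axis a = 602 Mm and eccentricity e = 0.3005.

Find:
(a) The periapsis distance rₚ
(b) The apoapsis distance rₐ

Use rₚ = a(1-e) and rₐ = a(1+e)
a = 602 Mm = 6.02 × 10^8 m
e = 0.3005:  1 − e = 0.6995,  1 + e = 1.3005
(a) rₚ = a(1 − e) = 6.02 × 10^8 m × 0.6995 = 4.21099 × 10^8 m ≈ 421.1 Mm
(b) rₐ = a(1 + e) = 6.02 × 10^8 m × 1.3005 = 7.82901 × 10^8 m ≈ 782.9 Mm

Final answer:
(a) rₚ = 421.1 Mm
(b) rₐ = 782.9 Mm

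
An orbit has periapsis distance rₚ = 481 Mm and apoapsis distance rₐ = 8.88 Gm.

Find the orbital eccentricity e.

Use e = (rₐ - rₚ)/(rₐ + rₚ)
rₚ = 481 Mm = 4.81 × 10^8 m
rₐ = 8.88 Gm = 8.88 × 10^9 m
rₐ − rₚ = 8.399 × 10^9 m
rₐ + rₚ = 9.361 × 10^9 m
e = (rₐ − rₚ)/(rₐ + rₚ) = 0.897233

Final answer: e = 0.8972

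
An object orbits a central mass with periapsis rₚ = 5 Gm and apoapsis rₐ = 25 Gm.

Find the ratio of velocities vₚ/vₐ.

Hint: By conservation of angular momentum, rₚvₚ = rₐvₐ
rₚ = 5 Gm = 5 × 10^9 m
rₐ = 25 Gm = 2.5 × 10^10 m
rₚvₚ = rₐvₐ  ⇒  vₚ/vₐ = rₐ/rₚ
vₚ/vₐ = (2.5 × 10^10) / (5 × 10^9) = 5

Final answer: vₚ/vₐ = 5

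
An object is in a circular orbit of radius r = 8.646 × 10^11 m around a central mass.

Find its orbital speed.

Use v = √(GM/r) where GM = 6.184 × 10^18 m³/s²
r = 8.646 × 10^11 m
GM = 6.184 × 10^18 m³/s²
GM/r = (6.184 × 10^18) / (8.646 × 10^11) = 7.15244 × 10^6 m²/s²
v = √(GM/r) = 2674.4 m/s ≈ 2.674 km/s

Final answer: 2.674 km/s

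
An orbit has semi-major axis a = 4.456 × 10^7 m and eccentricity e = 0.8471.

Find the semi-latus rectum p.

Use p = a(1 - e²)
a = 4.456 × 10^7 m
e = 0.8471,  e² = 0.717578,  1 − e² = 0.282422
p = a(1 − e²) = 4.456 × 10^7 m × 0.282422 = 1.25847 × 10^7 m ≈ 1.258 × 10^7 m

Final answer: p = 1.258 × 10^7 m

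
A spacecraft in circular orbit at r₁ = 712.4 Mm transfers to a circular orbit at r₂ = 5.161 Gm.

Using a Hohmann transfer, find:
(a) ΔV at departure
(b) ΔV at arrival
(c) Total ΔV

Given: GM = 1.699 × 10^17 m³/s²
r₁ = 712.4 Mm = 7.124 × 10^8 m
r₂ = 5.161 Gm = 5.161 × 10^9 m
GM = 1.699 × 10^17 m³/s²
Transfer ellipse: a_t = (r₁ + r₂)/2 = 2.9367 × 10^9 m
Circular speed at r₁: v₁ = √(GM/r₁) = 15443.1 m/s
Transfer speed at r₁ (periapsis): v₁ₜ = √(GM(2/r₁ − 1/a_t)) = 20472.5 m/s
(a) ΔV₁ = v₁ₜ − v₁ = 5029.44 m/s ≈ 5.029 km/s
Circular speed at r₂: v₂ = √(GM/r₂) = 5737.59 m/s
Transfer speed at r₂ (apoapsis): v₂ₜ = √(GM(2/r₂ − 1/a_t)) = 2825.93 m/s
(b) ΔV₂ = v₂ − v₂ₜ = 2911.66 m/s ≈ 2.912 km/s
(c) ΔV_total = ΔV₁ + ΔV₂ = 7941.1 m/s ≈ 7.941 km/s

Final answer:
(a) ΔV₁ = 5.029 km/s
(b) ΔV₂ = 2.912 km/s
(c) ΔV_total = 7.941 km/s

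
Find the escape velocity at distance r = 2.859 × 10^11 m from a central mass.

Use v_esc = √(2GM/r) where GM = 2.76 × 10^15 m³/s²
r = 2.859 × 10^11 m
GM = 2.76 × 10^15 m³/s²
2GM/r = 2 × (2.76 × 10^15) / (2.859 × 10^11) = 19307.5 m²/s²
v_esc = √(2GM/r) = 138.951 m/s ≈ 139 m/s

Final answer: 139 m/s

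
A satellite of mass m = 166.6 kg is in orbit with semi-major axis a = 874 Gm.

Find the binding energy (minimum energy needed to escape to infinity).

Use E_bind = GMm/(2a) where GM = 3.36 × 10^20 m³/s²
a = 874 Gm = 8.74 × 10^11 m
GM = 3.36 × 10^20 m³/s²
m = 166.6 kg
GMm = 3.36 × 10^20 × 166.6 = 5.59776 × 10^22 m³·kg/s²
2a = 1.748 × 10^12 m
E_bind = GMm/(2a) = 3.20238 × 10^10 J ≈ 32.02 GJ

Final answer: 32.02 GJ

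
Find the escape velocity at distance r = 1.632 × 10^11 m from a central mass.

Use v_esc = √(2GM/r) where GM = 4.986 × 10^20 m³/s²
r = 1.632 × 10^11 m
GM = 4.986 × 10^20 m³/s²
2GM/r = 2 × (4.986 × 10^20) / (1.632 × 10^11) = 6.11029 × 10^9 m²/s²
v_esc = √(2GM/r) = 78168.4 m/s ≈ 78.17 km/s

Final answer: 78.17 km/s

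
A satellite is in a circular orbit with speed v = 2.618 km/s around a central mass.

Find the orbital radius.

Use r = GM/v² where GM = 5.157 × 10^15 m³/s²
v = 2.618 km/s = 2618 m/s
GM = 5.157 × 10^15 m³/s²
v² = 6.85392 × 10^6 m²/s²
r = GM/v² = (5.157 × 10^15) / (6.85392 × 10^6) = 7.52416 × 10^8 m ≈ 7.524 × 10^8 m

Final answer: 7.524 × 10^8 m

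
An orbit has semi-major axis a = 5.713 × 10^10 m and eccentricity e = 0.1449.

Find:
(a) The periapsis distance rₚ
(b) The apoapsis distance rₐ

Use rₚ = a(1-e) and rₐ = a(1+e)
a = 5.713 × 10^10 m
e = 0.1449:  1 − e = 0.8551,  1 + e = 1.1449
(a) rₚ = a(1 − e) = 5.713 × 10^10 m × 0.8551 = 4.88519 × 10^10 m ≈ 4.885 × 10^10 m
(b) rₐ = a(1 + e) = 5.713 × 10^10 m × 1.1449 = 6.54081 × 10^10 m ≈ 6.541 × 10^10 m

Final answer:
(a) rₚ = 4.885 × 10^10 m
(b) rₐ = 6.541 × 10^10 m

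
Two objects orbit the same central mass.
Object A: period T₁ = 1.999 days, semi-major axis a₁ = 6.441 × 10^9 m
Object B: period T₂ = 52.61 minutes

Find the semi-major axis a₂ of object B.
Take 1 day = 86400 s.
T₁ = 1.999 days = 172714 s
T₂ = 52.61 minutes = 3156.6 s
a₁ = 6.441 × 10^9 m
Kepler's third law: (T₂/T₁)² = (a₂/a₁)³  ⇒  a₂ = a₁ (T₂/T₁)^(2/3)
T₂/T₁ = 0.0182765
(T₂/T₁)^(2/3) = 0.0693844
a₂ = 6.441 × 10^9 m × 0.0693844 = 4.46905 × 10^8 m ≈ 4.469 × 10^8 m

Final answer: a₂ = 4.469 × 10^8 m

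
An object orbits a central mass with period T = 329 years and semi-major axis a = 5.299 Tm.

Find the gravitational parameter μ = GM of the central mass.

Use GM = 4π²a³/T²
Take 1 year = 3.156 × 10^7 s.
T = 329 years = 1.03832 × 10^10 s
a = 5.299 Tm = 5.299 × 10^12 m
a³ = 1.48793 × 10^38 m³
T² = 1.07812 × 10^20 s²
GM = 4π² × (1.48793 × 10^38) / (1.07812 × 10^20) = 5.44848 × 10^19 m³/s²
GM ≈ 5.448 × 10^19 m³/s²

Final answer: GM = 5.448 × 10^19 m³/s²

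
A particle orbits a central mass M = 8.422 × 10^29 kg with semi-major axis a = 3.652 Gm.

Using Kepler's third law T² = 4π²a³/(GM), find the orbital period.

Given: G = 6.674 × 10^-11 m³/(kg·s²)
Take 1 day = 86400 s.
M = 8.422 × 10^29 kg
GM = G × M = 6.674 × 10^-11 × 8.422 × 10^29 = 5.62084 × 10^19 m³/s²
a = 3.652 Gm = 3.652 × 10^9 m
a³ = 4.87071 × 10^28 m³
T = 2π √(a³/GM) = 2π √((4.87071 × 10^28) / (5.62084 × 10^19)) = 2π × 29437.1 s
T = 184959 s ≈ 2.141 days

Final answer: 2.141 days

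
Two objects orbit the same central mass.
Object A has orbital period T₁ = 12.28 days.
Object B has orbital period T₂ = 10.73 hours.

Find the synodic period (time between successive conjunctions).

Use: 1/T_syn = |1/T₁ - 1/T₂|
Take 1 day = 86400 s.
T₁ = 12.28 days = 1.06099 × 10^6 s
T₂ = 10.73 hours = 38628 s
1/T₁ = 9.42514 × 10^-7 s⁻¹
1/T₂ = 2.5888 × 10^-5 s⁻¹
|1/T₁ − 1/T₂| = 2.49454 × 10^-5 s⁻¹
T_syn = 1 / |1/T₁ − 1/T₂| = 40087.5 s ≈ 11.14 hours

Final answer: T_syn = 11.14 hours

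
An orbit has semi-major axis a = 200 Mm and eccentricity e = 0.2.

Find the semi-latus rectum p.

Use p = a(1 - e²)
a = 200 Mm = 2 × 10^8 m
e = 0.2,  e² = 0.04,  1 − e² = 0.96
p = a(1 − e²) = 2 × 10^8 m × 0.96 = 1.92 × 10^8 m ≈ 192 Mm

Final answer: p = 192 Mm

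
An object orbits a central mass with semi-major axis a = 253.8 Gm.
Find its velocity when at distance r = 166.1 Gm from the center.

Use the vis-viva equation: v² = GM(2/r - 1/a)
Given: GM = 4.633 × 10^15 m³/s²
a = 253.8 Gm = 2.538 × 10^11 m
r = 166.1 Gm = 1.661 × 10^11 m
GM = 4.633 × 10^15 m³/s²
2/r − 1/a = 1.20409 × 10^-11 − 3.94011 × 10^-12 = 8.10083 × 10^-12 m⁻¹
v² = GM (2/r − 1/a) = 37531.1 m²/s²
v = 193.73 m/s ≈ 193.7 m/s

Final answer: 193.7 m/s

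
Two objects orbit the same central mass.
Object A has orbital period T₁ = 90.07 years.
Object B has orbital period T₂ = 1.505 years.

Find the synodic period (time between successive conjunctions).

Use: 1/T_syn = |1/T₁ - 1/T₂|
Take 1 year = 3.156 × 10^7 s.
T₁ = 90.07 years = 2.84261 × 10^9 s
T₂ = 1.505 years = 4.74978 × 10^7 s
1/T₁ = 3.51789 × 10^-10 s⁻¹
1/T₂ = 2.10536 × 10^-8 s⁻¹
|1/T₁ − 1/T₂| = 2.07018 × 10^-8 s⁻¹
T_syn = 1 / |1/T₁ − 1/T₂| = 4.83049 × 10^7 s ≈ 1.531 years

Final answer: T_syn = 1.531 years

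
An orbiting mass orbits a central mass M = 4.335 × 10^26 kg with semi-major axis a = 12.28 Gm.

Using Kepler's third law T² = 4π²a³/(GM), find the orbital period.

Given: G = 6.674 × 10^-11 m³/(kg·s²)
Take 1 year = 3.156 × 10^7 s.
M = 4.335 × 10^26 kg
GM = G × M = 6.674 × 10^-11 × 4.335 × 10^26 = 2.89318 × 10^16 m³/s²
a = 12.28 Gm = 1.228 × 10^10 m
a³ = 1.8518 × 10^30 m³
T = 2π √(a³/GM) = 2π √((1.8518 × 10^30) / (2.89318 × 10^16)) = 2π × 8.00037 × 10^6 s
T = 5.02678 × 10^7 s ≈ 1.593 years

Final answer: 1.593 years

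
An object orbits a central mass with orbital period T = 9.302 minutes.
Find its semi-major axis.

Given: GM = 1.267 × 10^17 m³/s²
T = 9.302 minutes = 558.12 s
GM = 1.267 × 10^17 m³/s²
Kepler's third law: a³ = GM T² / (4π²)
T² = 311498 s²
a³ = (1.267 × 10^17) × 311498 / (4π²) = 9.99705 × 10^20 m³
a = (a³)^(1/3) = 9.99902 × 10^6 m ≈ 9.999 Mm

Final answer: 9.999 Mm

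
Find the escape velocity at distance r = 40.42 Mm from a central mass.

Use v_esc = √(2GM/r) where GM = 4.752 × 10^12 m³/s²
r = 40.42 Mm = 4.042 × 10^7 m
GM = 4.752 × 10^12 m³/s²
2GM/r = 2 × (4.752 × 10^12) / (4.042 × 10^7) = 235131 m²/s²
v_esc = √(2GM/r) = 484.903 m/s ≈ 484.9 m/s

Final answer: 484.9 m/s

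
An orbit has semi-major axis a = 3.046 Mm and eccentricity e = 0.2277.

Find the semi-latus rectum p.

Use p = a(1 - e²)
a = 3.046 Mm = 3.046 × 10^6 m
e = 0.2277,  e² = 0.0518473,  1 − e² = 0.948153
p = a(1 − e²) = 3.046 × 10^6 m × 0.948153 = 2.88807 × 10^6 m ≈ 2.888 Mm

Final answer: p = 2.888 Mm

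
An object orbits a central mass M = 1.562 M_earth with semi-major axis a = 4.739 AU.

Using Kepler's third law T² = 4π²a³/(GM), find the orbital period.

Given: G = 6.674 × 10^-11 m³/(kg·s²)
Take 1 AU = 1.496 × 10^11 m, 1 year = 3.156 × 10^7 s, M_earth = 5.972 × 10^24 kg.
M = 1.562 M_earth = 9.32826 × 10^24 kg
GM = G × M = 6.674 × 10^-11 × 9.32826 × 10^24 = 6.22568 × 10^14 m³/s²
a = 4.739 AU = 7.08954 × 10^11 m
a³ = 3.56332 × 10^35 m³
T = 2π √(a³/GM) = 2π √((3.56332 × 10^35) / (6.22568 × 10^14)) = 2π × 2.3924 × 10^10 s
T = 1.50319 × 10^11 s ≈ 4763 years

Final answer: 4763 years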